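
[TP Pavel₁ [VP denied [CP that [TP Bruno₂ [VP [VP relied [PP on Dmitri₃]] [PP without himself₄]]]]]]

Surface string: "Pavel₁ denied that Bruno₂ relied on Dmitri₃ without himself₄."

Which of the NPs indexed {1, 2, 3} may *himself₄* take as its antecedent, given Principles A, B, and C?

*himself* is an anaphor, so Principle A applies: it must be bound in its binding domain.
Binding domain of *himself₄*: the embedded TP, whose subject is Bruno₂.
*Pavel₁* c-commands the anaphor but is outside its binding domain → cannot satisfy Principle A.
*Bruno₂* c-commands the anaphor within its binding domain → licit binder.
*Dmitri₃* does not c-command the anaphor → cannot bind it.

{2}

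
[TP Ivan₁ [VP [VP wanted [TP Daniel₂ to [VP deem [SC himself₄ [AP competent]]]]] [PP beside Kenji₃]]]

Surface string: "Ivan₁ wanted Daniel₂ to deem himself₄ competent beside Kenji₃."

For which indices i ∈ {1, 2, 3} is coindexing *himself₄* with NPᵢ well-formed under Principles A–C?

{2}

*himself* is an anaphor, so Principle A applies: it must be bound in its binding domain.
Binding domain of *himself₄*: the embedded TP, whose subject is Daniel₂.
*Ivan₁* c-commands the anaphor but is outside its binding domain → cannot satisfy Principle A.
*Daniel₂* c-commands the anaphor within its binding domain → licit binder.
*Kenji₃* does not c-command the anaphor → cannot bind it.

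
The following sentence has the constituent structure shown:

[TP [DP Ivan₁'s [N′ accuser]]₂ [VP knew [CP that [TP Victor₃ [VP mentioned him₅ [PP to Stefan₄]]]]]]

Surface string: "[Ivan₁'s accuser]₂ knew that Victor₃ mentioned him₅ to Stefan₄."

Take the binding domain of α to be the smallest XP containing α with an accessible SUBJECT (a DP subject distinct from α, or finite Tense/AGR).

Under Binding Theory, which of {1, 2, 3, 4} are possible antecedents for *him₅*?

{1, 2}

*him* is a pronoun, so Principle B applies: it must be free in its binding domain.
Binding domain of *him₅*: the embedded TP, whose subject is Victor₃.
*Ivan₁* and the pronoun do not c-command one another → neither Principle B nor Principle C is at stake; coindexation permitted.
*[Ivan₁'s accuser]₂* c-commands the pronoun but from outside its binding domain, and is not c-commanded by it → coindexation permitted.
*Victor₃* c-commands the pronoun within its binding domain → coindexation would violate Principle B.
*Stefan₄*: the pronoun c-commands this R-expression → coindexation would violate Principle C on *Stefan₄*.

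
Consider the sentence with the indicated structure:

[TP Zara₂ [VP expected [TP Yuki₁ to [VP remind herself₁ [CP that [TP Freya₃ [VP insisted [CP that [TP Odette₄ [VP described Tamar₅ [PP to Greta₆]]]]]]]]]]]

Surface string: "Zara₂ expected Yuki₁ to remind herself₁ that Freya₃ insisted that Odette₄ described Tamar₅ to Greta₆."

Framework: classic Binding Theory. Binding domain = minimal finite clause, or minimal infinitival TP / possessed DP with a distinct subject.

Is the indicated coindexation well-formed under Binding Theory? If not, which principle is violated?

The two coindexed NPs are *Yuki₁* and *herself₁*.
*herself₁* is an anaphor; its binding domain is the embedded TP, whose subject is Yuki₁. *Yuki₁* c-commands it within that domain and shares its index, so Principle A is satisfied.
*Yuki₁* is an R-expression; *herself₁* does not c-command it, and no other NP shares its index, so Principle C is satisfied.
All principles are respected.

grammatical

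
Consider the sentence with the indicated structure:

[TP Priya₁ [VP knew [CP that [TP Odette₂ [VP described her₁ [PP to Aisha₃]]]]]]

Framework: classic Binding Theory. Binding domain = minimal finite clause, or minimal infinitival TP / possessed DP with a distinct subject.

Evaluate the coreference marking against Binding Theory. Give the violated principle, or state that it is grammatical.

grammatical

The two coindexed NPs are *Priya₁* and *her₁*.
*her₁* is a pronoun; its binding domain is the embedded TP, whose subject is Odette₂. Within that domain it is c-commanded only by *Odette₂*, which carries a different index — the pronoun is free locally, so Principle B holds.
*Priya₁* is an R-expression; *her₁* does not c-command it, and no other NP shares its index, so Principle C is satisfied.
All principles are respected.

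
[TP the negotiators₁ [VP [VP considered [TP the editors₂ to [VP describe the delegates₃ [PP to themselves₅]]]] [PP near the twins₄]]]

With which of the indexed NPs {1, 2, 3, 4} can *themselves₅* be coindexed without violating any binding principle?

{2, 3}

*themselves* is an anaphor, so Principle A applies: it must be bound in its binding domain.
Binding domain of *themselves₅*: the embedded TP, whose subject is the editors₂.
*the negotiators₁* c-commands the anaphor but is outside its binding domain → cannot satisfy Principle A.
*the editors₂* c-commands the anaphor within its binding domain → licit binder.
*the delegates₃* c-commands the anaphor within its binding domain → licit binder.
*the twins₄* does not c-command the anaphor → cannot bind it.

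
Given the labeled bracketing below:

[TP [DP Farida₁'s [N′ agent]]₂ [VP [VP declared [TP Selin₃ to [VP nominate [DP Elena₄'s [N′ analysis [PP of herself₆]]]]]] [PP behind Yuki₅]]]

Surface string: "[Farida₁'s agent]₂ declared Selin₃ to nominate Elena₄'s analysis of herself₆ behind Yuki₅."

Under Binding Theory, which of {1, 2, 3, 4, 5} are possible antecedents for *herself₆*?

*herself* is an anaphor, so Principle A applies: it must be bound in its binding domain.
Binding domain of *herself₆*: the possessed DP, whose subject is Elena₄.
*Farida₁* does not c-command the anaphor → cannot bind it.
*[Farida₁'s agent]₂* c-commands the anaphor but is outside its binding domain → cannot satisfy Principle A.
*Selin₃* c-commands the anaphor but is outside its binding domain → cannot satisfy Principle A.
*Elena₄* c-commands the anaphor within its binding domain → licit binder.
*Yuki₅* does not c-command the anaphor → cannot bind it.

{4}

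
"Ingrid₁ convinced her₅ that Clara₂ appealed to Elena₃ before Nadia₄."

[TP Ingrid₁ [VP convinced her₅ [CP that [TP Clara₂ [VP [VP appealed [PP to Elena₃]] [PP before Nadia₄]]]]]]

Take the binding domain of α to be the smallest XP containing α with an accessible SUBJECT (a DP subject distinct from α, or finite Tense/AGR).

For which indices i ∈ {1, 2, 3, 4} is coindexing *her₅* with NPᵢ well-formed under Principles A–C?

*her* is a pronoun, so Principle B applies: it must be free in its binding domain.
Binding domain of *her₅*: the matrix TP, whose subject is Ingrid₁.
*Ingrid₁* c-commands the pronoun within its binding domain → coindexation would violate Principle B.
*Clara₂*: the pronoun c-commands this R-expression → coindexation would violate Principle C on *Clara₂*.
*Elena₃*: the pronoun c-commands this R-expression → coindexation would violate Principle C on *Elena₃*.
*Nadia₄*: the pronoun c-commands this R-expression → coindexation would violate Principle C on *Nadia₄*.

none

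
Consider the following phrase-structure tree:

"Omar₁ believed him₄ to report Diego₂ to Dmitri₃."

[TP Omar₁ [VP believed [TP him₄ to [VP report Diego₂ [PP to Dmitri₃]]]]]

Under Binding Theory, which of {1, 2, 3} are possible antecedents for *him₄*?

none

*him* is a pronoun, so Principle B applies: it must be free in its binding domain.
Binding domain of *him₄*: the matrix TP, whose subject is Omar₁.
*Omar₁* c-commands the pronoun within its binding domain → coindexation would violate Principle B.
*Diego₂*: the pronoun c-commands this R-expression → coindexation would violate Principle C on *Diego₂*.
*Dmitri₃*: the pronoun c-commands this R-expression → coindexation would violate Principle C on *Dmitri₃*.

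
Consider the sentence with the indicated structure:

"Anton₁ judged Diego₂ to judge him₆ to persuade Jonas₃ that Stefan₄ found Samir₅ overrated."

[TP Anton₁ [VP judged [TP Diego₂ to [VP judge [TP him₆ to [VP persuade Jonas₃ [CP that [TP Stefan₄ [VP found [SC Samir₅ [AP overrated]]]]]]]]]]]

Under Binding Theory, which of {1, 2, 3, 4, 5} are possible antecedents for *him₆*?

{1}

*him* is a pronoun, so Principle B applies: it must be free in its binding domain.
Binding domain of *him₆*: the embedded TP, whose subject is Diego₂.
*Anton₁* c-commands the pronoun but from outside its binding domain, and is not c-commanded by it → coindexation permitted.
*Diego₂* c-commands the pronoun within its binding domain → coindexation would violate Principle B.
*Jonas₃*: the pronoun c-commands this R-expression → coindexation would violate Principle C on *Jonas₃*.
*Stefan₄*: the pronoun c-commands this R-expression → coindexation would violate Principle C on *Stefan₄*.
*Samir₅*: the pronoun c-commands this R-expression → coindexation would violate Principle C on *Samir₅*.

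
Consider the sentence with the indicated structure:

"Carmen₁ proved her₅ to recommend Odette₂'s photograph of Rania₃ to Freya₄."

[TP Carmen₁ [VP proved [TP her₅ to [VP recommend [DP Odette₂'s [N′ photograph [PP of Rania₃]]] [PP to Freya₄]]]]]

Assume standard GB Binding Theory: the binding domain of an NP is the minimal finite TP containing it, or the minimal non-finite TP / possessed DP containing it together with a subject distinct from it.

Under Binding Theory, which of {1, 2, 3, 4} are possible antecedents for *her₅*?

none

*her* is a pronoun, so Principle B applies: it must be free in its binding domain.
Binding domain of *her₅*: the matrix TP, whose subject is Carmen₁.
*Carmen₁* c-commands the pronoun within its binding domain → coindexation would violate Principle B.
*Odette₂*: the pronoun c-commands this R-expression → coindexation would violate Principle C on *Odette₂*.
*Rania₃*: the pronoun c-commands this R-expression → coindexation would violate Principle C on *Rania₃*.
*Freya₄*: the pronoun c-commands this R-expression → coindexation would violate Principle C on *Freya₄*.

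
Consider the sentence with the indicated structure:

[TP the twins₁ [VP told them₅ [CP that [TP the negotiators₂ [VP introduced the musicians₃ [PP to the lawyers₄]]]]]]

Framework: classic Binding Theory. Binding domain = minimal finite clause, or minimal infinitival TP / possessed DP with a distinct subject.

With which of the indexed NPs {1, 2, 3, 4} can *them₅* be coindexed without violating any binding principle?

none

*them* is a pronoun, so Principle B applies: it must be free in its binding domain.
Binding domain of *them₅*: the matrix TP, whose subject is the twins₁.
*the twins₁* c-commands the pronoun within its binding domain → coindexation would violate Principle B.
*the negotiators₂*: the pronoun c-commands this R-expression → coindexation would violate Principle C on *the negotiators₂*.
*the musicians₃*: the pronoun c-commands this R-expression → coindexation would violate Principle C on *the musicians₃*.
*the lawyers₄*: the pronoun c-commands this R-expression → coindexation would violate Principle C on *the lawyers₄*.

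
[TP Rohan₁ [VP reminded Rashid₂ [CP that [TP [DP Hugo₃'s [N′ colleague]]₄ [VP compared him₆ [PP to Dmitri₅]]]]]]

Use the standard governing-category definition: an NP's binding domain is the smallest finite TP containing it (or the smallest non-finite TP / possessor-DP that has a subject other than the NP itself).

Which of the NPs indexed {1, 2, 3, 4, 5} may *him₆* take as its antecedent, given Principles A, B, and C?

*him* is a pronoun, so Principle B applies: it must be free in its binding domain.
Binding domain of *him₆*: the embedded TP, whose subject is [Hugo₃'s colleague]₄.
*Rohan₁* c-commands the pronoun but from outside its binding domain, and is not c-commanded by it → coindexation permitted.
*Rashid₂* c-commands the pronoun but from outside its binding domain, and is not c-commanded by it → coindexation permitted.
*Hugo₃* and the pronoun do not c-command one another → neither Principle B nor Principle C is at stake; coindexation permitted.
*[Hugo₃'s colleague]₄* c-commands the pronoun within its binding domain → coindexation would violate Principle B.
*Dmitri₅*: the pronoun c-commands this R-expression → coindexation would violate Principle C on *Dmitri₅*.

{1, 2, 3}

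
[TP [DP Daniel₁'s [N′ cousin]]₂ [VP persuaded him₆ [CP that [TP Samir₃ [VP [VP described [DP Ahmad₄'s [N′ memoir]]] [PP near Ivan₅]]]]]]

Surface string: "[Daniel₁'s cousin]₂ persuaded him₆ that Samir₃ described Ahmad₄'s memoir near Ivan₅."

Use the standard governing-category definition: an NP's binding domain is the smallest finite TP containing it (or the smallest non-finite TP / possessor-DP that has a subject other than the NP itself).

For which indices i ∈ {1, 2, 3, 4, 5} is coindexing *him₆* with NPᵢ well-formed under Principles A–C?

{1}

*him* is a pronoun, so Principle B applies: it must be free in its binding domain.
Binding domain of *him₆*: the matrix TP, whose subject is [Daniel₁'s cousin]₂.
*Daniel₁* and the pronoun do not c-command one another → neither Principle B nor Principle C is at stake; coindexation permitted.
*[Daniel₁'s cousin]₂* c-commands the pronoun within its binding domain → coindexation would violate Principle B.
*Samir₃*: the pronoun c-commands this R-expression → coindexation would violate Principle C on *Samir₃*.
*Ahmad₄*: the pronoun c-commands this R-expression → coindexation would violate Principle C on *Ahmad₄*.
*Ivan₅*: the pronoun c-commands this R-expression → coindexation would violate Principle C on *Ivan₅*.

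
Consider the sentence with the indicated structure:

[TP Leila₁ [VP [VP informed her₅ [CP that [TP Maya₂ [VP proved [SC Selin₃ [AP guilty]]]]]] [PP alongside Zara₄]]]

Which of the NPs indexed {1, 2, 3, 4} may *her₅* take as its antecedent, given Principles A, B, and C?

*her* is a pronoun, so Principle B applies: it must be free in its binding domain.
Binding domain of *her₅*: the matrix TP, whose subject is Leila₁.
*Leila₁* c-commands the pronoun within its binding domain → coindexation would violate Principle B.
*Maya₂*: the pronoun c-commands this R-expression → coindexation would violate Principle C on *Maya₂*.
*Selin₃*: the pronoun c-commands this R-expression → coindexation would violate Principle C on *Selin₃*.
*Zara₄* and the pronoun do not c-command one another → neither Principle B nor Principle C is at stake; coindexation permitted.

{4}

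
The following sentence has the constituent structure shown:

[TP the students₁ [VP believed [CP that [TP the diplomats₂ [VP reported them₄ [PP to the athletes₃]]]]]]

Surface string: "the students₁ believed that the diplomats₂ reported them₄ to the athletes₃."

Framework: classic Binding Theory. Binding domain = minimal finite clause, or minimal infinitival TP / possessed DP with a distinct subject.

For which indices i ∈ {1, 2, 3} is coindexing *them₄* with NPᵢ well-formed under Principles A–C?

{1}

*them* is a pronoun, so Principle B applies: it must be free in its binding domain.
Binding domain of *them₄*: the embedded TP, whose subject is the diplomats₂.
*the students₁* c-commands the pronoun but from outside its binding domain, and is not c-commanded by it → coindexation permitted.
*the diplomats₂* c-commands the pronoun within its binding domain → coindexation would violate Principle B.
*the athletes₃*: the pronoun c-commands this R-expression → coindexation would violate Principle C on *the athletes₃*.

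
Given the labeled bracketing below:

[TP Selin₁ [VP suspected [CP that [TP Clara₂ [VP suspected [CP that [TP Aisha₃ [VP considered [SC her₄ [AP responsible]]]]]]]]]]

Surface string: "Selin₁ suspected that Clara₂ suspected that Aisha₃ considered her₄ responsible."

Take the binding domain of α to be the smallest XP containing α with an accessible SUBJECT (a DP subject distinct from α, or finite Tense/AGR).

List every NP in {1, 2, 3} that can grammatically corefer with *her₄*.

{1, 2}

*her* is a pronoun, so Principle B applies: it must be free in its binding domain.
Binding domain of *her₄*: the embedded TP, whose subject is Aisha₃.
*Selin₁* c-commands the pronoun but from outside its binding domain, and is not c-commanded by it → coindexation permitted.
*Clara₂* c-commands the pronoun but from outside its binding domain, and is not c-commanded by it → coindexation permitted.
*Aisha₃* c-commands the pronoun within its binding domain → coindexation would violate Principle B.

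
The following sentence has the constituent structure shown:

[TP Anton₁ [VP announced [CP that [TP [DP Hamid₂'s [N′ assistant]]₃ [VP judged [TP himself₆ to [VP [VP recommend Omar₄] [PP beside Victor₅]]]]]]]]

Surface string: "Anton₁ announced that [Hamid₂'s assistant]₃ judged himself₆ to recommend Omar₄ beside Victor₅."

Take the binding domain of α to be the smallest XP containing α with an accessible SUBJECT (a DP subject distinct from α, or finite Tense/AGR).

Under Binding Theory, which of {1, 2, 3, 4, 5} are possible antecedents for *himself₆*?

{3}

*himself* is an anaphor, so Principle A applies: it must be bound in its binding domain.
Binding domain of *himself₆*: the embedded TP, whose subject is [Hamid₂'s assistant]₃.
*Anton₁* c-commands the anaphor but is outside its binding domain → cannot satisfy Principle A.
*Hamid₂* does not c-command the anaphor → cannot bind it.
*[Hamid₂'s assistant]₃* c-commands the anaphor within its binding domain → licit binder.
*Omar₄* does not c-command the anaphor → cannot bind it.
*Victor₅* does not c-command the anaphor → cannot bind it.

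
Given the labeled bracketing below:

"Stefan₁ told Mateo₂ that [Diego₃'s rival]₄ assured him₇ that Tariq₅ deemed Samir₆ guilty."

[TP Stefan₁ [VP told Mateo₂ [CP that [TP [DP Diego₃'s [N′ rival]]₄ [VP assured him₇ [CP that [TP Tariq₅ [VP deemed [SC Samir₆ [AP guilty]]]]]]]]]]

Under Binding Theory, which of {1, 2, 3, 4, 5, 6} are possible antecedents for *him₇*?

*him* is a pronoun, so Principle B applies: it must be free in its binding domain.
Binding domain of *him₇*: the embedded TP, whose subject is [Diego₃'s rival]₄.
*Stefan₁* c-commands the pronoun but from outside its binding domain, and is not c-commanded by it → coindexation permitted.
*Mateo₂* c-commands the pronoun but from outside its binding domain, and is not c-commanded by it → coindexation permitted.
*Diego₃* and the pronoun do not c-command one another → neither Principle B nor Principle C is at stake; coindexation permitted.
*[Diego₃'s rival]₄* c-commands the pronoun within its binding domain → coindexation would violate Principle B.
*Tariq₅*: the pronoun c-commands this R-expression → coindexation would violate Principle C on *Tariq₅*.
*Samir₆*: the pronoun c-commands this R-expression → coindexation would violate Principle C on *Samir₆*.

{1, 2, 3}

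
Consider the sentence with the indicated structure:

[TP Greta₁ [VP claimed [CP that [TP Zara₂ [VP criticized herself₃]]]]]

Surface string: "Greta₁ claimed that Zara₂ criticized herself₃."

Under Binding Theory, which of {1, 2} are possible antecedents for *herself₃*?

{2}

*herself* is an anaphor, so Principle A applies: it must be bound in its binding domain.
Binding domain of *herself₃*: the embedded TP, whose subject is Zara₂.
*Greta₁* c-commands the anaphor but is outside its binding domain → cannot satisfy Principle A.
*Zara₂* c-commands the anaphor within its binding domain → licit binder.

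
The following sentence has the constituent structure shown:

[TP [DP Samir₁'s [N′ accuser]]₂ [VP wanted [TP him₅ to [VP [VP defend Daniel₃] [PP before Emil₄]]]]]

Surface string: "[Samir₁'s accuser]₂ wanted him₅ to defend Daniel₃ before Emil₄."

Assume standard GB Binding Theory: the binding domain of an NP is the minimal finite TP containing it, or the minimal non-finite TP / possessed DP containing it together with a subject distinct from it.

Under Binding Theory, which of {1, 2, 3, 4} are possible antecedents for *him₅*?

{1}

*him* is a pronoun, so Principle B applies: it must be free in its binding domain.
Binding domain of *him₅*: the matrix TP, whose subject is [Samir₁'s accuser]₂.
*Samir₁* and the pronoun do not c-command one another → neither Principle B nor Principle C is at stake; coindexation permitted.
*[Samir₁'s accuser]₂* c-commands the pronoun within its binding domain → coindexation would violate Principle B.
*Daniel₃*: the pronoun c-commands this R-expression → coindexation would violate Principle C on *Daniel₃*.
*Emil₄*: the pronoun c-commands this R-expression → coindexation would violate Principle C on *Emil₄*.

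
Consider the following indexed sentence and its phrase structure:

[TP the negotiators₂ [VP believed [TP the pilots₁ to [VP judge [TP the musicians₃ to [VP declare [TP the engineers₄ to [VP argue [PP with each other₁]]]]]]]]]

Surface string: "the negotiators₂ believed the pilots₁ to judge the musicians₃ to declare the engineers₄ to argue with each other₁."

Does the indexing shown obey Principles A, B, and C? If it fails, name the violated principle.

Principle A

The two coindexed NPs are *the pilots₁* and *each other₁*.
*each other₁* is an anaphor. Principle A requires it to be bound within its binding domain — the embedded TP, whose subject is the engineers₄.
Within that domain it is c-commanded by *the engineers₄*, which does not share its index.
*the pilots₁* does c-command the anaphor, but from outside its binding domain.
The anaphor is unbound in its domain → Principle A violation.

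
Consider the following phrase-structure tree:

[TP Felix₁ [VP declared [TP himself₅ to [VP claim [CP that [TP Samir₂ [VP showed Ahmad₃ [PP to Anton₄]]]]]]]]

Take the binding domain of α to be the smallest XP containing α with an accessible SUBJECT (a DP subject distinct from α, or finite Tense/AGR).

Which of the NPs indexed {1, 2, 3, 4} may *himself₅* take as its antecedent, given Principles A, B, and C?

*himself* is an anaphor, so Principle A applies: it must be bound in its binding domain.
Binding domain of *himself₅*: the matrix TP, whose subject is Felix₁.
*Felix₁* c-commands the anaphor within its binding domain → licit binder.
*Samir₂* does not c-command the anaphor → cannot bind it.
*Ahmad₃* does not c-command the anaphor → cannot bind it.
*Anton₄* does not c-command the anaphor → cannot bind it.

{1}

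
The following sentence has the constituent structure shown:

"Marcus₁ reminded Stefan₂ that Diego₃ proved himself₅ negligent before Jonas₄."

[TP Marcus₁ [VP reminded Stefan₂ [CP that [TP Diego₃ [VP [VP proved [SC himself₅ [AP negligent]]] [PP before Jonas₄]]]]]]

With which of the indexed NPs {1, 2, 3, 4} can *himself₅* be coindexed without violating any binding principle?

{3}

*himself* is an anaphor, so Principle A applies: it must be bound in its binding domain.
Binding domain of *himself₅*: the embedded TP, whose subject is Diego₃.
*Marcus₁* c-commands the anaphor but is outside its binding domain → cannot satisfy Principle A.
*Stefan₂* c-commands the anaphor but is outside its binding domain → cannot satisfy Principle A.
*Diego₃* c-commands the anaphor within its binding domain → licit binder.
*Jonas₄* does not c-command the anaphor → cannot bind it.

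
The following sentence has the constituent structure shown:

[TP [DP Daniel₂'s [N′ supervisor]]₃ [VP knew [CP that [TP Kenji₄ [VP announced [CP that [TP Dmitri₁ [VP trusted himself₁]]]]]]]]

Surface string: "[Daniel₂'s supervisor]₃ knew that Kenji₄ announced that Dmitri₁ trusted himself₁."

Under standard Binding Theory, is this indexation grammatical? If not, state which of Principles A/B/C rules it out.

The two coindexed NPs are *Dmitri₁* and *himself₁*.
*himself₁* is an anaphor; its binding domain is the embedded TP, whose subject is Dmitri₁. *Dmitri₁* c-commands it within that domain and shares its index, so Principle A is satisfied.
*Dmitri₁* is an R-expression; *himself₁* does not c-command it, and no other NP shares its index, so Principle C is satisfied.
All principles are respected.

grammatical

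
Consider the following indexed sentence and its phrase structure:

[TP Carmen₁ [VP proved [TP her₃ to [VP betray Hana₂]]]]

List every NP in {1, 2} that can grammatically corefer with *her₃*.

*her* is a pronoun, so Principle B applies: it must be free in its binding domain.
Binding domain of *her₃*: the matrix TP, whose subject is Carmen₁.
*Carmen₁* c-commands the pronoun within its binding domain → coindexation would violate Principle B.
*Hana₂*: the pronoun c-commands this R-expression → coindexation would violate Principle C on *Hana₂*.

none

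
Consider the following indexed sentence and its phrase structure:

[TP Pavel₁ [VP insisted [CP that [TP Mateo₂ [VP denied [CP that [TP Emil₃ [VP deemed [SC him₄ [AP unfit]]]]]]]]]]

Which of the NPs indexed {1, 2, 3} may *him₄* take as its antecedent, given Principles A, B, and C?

{1, 2}

*him* is a pronoun, so Principle B applies: it must be free in its binding domain.
Binding domain of *him₄*: the embedded TP, whose subject is Emil₃.
*Pavel₁* c-commands the pronoun but from outside its binding domain, and is not c-commanded by it → coindexation permitted.
*Mateo₂* c-commands the pronoun but from outside its binding domain, and is not c-commanded by it → coindexation permitted.
*Emil₃* c-commands the pronoun within its binding domain → coindexation would violate Principle B.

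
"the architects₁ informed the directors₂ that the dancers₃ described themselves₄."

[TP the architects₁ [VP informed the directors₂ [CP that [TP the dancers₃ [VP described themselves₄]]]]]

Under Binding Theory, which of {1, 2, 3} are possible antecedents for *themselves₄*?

*themselves* is an anaphor, so Principle A applies: it must be bound in its binding domain.
Binding domain of *themselves₄*: the embedded TP, whose subject is the dancers₃.
*the architects₁* c-commands the anaphor but is outside its binding domain → cannot satisfy Principle A.
*the directors₂* c-commands the anaphor but is outside its binding domain → cannot satisfy Principle A.
*the dancers₃* c-commands the anaphor within its binding domain → licit binder.

{3}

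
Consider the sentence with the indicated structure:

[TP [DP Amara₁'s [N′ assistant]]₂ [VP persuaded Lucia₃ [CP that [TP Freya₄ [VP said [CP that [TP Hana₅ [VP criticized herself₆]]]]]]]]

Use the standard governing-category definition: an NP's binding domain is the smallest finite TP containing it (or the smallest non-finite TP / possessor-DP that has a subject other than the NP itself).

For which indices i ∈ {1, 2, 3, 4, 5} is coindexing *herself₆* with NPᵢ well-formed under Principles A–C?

*herself* is an anaphor, so Principle A applies: it must be bound in its binding domain.
Binding domain of *herself₆*: the embedded TP, whose subject is Hana₅.
*Amara₁* does not c-command the anaphor → cannot bind it.
*[Amara₁'s assistant]₂* c-commands the anaphor but is outside its binding domain → cannot satisfy Principle A.
*Lucia₃* c-commands the anaphor but is outside its binding domain → cannot satisfy Principle A.
*Freya₄* c-commands the anaphor but is outside its binding domain → cannot satisfy Principle A.
*Hana₅* c-commands the anaphor within its binding domain → licit binder.

{5}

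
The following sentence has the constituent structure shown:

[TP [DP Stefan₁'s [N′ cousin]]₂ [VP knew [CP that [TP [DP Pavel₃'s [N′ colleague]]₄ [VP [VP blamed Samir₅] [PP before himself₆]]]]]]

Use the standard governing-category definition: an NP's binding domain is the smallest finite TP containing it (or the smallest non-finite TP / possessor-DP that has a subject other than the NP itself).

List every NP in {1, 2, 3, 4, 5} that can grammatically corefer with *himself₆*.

{4}

*himself* is an anaphor, so Principle A applies: it must be bound in its binding domain.
Binding domain of *himself₆*: the embedded TP, whose subject is [Pavel₃'s colleague]₄.
*Stefan₁* does not c-command the anaphor → cannot bind it.
*[Stefan₁'s cousin]₂* c-commands the anaphor but is outside its binding domain → cannot satisfy Principle A.
*Pavel₃* does not c-command the anaphor → cannot bind it.
*[Pavel₃'s colleague]₄* c-commands the anaphor within its binding domain → licit binder.
*Samir₅* does not c-command the anaphor → cannot bind it.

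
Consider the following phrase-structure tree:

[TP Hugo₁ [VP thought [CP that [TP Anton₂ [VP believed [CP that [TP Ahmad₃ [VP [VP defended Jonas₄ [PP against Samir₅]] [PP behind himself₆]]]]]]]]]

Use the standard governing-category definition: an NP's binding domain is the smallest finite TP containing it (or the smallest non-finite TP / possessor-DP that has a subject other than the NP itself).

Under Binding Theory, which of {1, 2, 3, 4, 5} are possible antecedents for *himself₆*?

{3}

*himself* is an anaphor, so Principle A applies: it must be bound in its binding domain.
Binding domain of *himself₆*: the embedded TP, whose subject is Ahmad₃.
*Hugo₁* c-commands the anaphor but is outside its binding domain → cannot satisfy Principle A.
*Anton₂* c-commands the anaphor but is outside its binding domain → cannot satisfy Principle A.
*Ahmad₃* c-commands the anaphor within its binding domain → licit binder.
*Jonas₄* does not c-command the anaphor → cannot bind it.
*Samir₅* does not c-command the anaphor → cannot bind it.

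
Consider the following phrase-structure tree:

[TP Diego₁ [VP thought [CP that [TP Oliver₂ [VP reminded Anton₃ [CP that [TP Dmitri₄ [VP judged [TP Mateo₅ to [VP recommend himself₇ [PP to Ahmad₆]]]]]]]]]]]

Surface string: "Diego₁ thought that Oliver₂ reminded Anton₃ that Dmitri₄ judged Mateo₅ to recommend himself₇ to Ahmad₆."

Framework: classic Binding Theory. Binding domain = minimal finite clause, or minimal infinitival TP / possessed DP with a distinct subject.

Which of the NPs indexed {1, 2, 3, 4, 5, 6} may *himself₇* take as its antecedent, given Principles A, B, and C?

*himself* is an anaphor, so Principle A applies: it must be bound in its binding domain.
Binding domain of *himself₇*: the embedded TP, whose subject is Mateo₅.
*Diego₁* c-commands the anaphor but is outside its binding domain → cannot satisfy Principle A.
*Oliver₂* c-commands the anaphor but is outside its binding domain → cannot satisfy Principle A.
*Anton₃* c-commands the anaphor but is outside its binding domain → cannot satisfy Principle A.
*Dmitri₄* c-commands the anaphor but is outside its binding domain → cannot satisfy Principle A.
*Mateo₅* c-commands the anaphor within its binding domain → licit binder.
*Ahmad₆* does not c-command the anaphor → cannot bind it.

{5}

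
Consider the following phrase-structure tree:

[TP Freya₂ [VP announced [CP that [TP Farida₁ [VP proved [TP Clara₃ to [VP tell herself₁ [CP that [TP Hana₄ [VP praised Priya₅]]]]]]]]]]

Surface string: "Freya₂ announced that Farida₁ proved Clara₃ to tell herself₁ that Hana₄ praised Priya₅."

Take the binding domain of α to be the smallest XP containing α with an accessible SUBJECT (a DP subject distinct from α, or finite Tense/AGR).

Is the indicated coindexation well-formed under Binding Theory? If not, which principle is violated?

The two coindexed NPs are *Farida₁* and *herself₁*.
*herself₁* is an anaphor. Principle A requires it to be bound within its binding domain — the embedded TP, whose subject is Clara₃.
Within that domain it is c-commanded by *Clara₃*, which does not share its index.
*Farida₁* does c-command the anaphor, but from outside its binding domain.
The anaphor is unbound in its domain → Principle A violation.

Principle A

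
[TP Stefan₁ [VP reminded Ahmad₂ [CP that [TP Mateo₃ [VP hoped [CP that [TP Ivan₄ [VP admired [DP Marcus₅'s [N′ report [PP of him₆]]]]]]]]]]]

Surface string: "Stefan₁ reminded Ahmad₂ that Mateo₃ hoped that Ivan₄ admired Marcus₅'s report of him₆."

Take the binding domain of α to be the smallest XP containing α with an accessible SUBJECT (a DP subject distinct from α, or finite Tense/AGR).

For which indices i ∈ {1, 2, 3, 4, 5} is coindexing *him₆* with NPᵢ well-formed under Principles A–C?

{1, 2, 3, 4}

*him* is a pronoun, so Principle B applies: it must be free in its binding domain.
Binding domain of *him₆*: the possessed DP, whose subject is Marcus₅.
*Stefan₁* c-commands the pronoun but from outside its binding domain, and is not c-commanded by it → coindexation permitted.
*Ahmad₂* c-commands the pronoun but from outside its binding domain, and is not c-commanded by it → coindexation permitted.
*Mateo₃* c-commands the pronoun but from outside its binding domain, and is not c-commanded by it → coindexation permitted.
*Ivan₄* c-commands the pronoun but from outside its binding domain, and is not c-commanded by it → coindexation permitted.
*Marcus₅* c-commands the pronoun within its binding domain → coindexation would violate Principle B.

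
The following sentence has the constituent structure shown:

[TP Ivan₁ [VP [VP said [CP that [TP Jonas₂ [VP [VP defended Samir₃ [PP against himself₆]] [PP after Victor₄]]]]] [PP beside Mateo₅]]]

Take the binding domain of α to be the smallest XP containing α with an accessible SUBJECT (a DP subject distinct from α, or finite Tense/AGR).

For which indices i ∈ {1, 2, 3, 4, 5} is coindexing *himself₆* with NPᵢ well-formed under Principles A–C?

{2, 3}

*himself* is an anaphor, so Principle A applies: it must be bound in its binding domain.
Binding domain of *himself₆*: the embedded TP, whose subject is Jonas₂.
*Ivan₁* c-commands the anaphor but is outside its binding domain → cannot satisfy Principle A.
*Jonas₂* c-commands the anaphor within its binding domain → licit binder.
*Samir₃* c-commands the anaphor within its binding domain → licit binder.
*Victor₄* does not c-command the anaphor → cannot bind it.
*Mateo₅* does not c-command the anaphor → cannot bind it.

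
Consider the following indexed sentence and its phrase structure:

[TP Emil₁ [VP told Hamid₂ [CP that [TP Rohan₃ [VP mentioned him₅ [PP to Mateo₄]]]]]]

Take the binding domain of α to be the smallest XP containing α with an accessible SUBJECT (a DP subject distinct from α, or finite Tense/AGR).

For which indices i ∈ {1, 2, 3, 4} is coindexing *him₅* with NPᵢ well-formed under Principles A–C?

{1, 2}

*him* is a pronoun, so Principle B applies: it must be free in its binding domain.
Binding domain of *him₅*: the embedded TP, whose subject is Rohan₃.
*Emil₁* c-commands the pronoun but from outside its binding domain, and is not c-commanded by it → coindexation permitted.
*Hamid₂* c-commands the pronoun but from outside its binding domain, and is not c-commanded by it → coindexation permitted.
*Rohan₃* c-commands the pronoun within its binding domain → coindexation would violate Principle B.
*Mateo₄*: the pronoun c-commands this R-expression → coindexation would violate Principle C on *Mateo₄*.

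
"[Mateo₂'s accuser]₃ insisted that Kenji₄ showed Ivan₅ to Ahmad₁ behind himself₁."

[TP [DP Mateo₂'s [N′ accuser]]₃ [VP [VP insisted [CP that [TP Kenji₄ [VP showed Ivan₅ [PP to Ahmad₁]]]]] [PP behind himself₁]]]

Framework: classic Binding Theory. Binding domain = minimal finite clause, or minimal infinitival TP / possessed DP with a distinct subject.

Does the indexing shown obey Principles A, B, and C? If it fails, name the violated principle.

Principle A

The two coindexed NPs are *Ahmad₁* and *himself₁*.
*himself₁* is an anaphor. Principle A requires it to be bound within its binding domain — the matrix TP, whose subject is [Mateo₂'s accuser]₃.
Within that domain it is c-commanded by *[Mateo₂'s accuser]₃*, which does not share its index.
*Ahmad₁* does not c-command the anaphor at all.
The anaphor is unbound in its domain → Principle A violation.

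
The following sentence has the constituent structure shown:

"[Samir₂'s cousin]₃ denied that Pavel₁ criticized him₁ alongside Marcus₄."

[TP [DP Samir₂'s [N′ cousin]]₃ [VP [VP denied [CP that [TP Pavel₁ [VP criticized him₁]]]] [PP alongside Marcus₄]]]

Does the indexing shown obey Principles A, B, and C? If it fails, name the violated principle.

The two coindexed NPs are *Pavel₁* and *him₁*.
*him₁* is a pronoun. Its binding domain is the embedded TP, whose subject is Pavel₁.
*Pavel₁* c-commands it within that domain and carries the same index.
The pronoun is locally bound → Principle B violation.

Principle B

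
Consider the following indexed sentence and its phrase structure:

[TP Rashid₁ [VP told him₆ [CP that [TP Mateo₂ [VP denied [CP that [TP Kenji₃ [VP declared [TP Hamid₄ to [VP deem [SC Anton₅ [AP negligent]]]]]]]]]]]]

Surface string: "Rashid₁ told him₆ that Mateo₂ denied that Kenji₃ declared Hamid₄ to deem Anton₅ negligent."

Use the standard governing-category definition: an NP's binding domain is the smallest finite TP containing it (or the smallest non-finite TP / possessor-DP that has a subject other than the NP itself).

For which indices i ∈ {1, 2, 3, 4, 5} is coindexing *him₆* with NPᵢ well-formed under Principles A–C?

*him* is a pronoun, so Principle B applies: it must be free in its binding domain.
Binding domain of *him₆*: the matrix TP, whose subject is Rashid₁.
*Rashid₁* c-commands the pronoun within its binding domain → coindexation would violate Principle B.
*Mateo₂*: the pronoun c-commands this R-expression → coindexation would violate Principle C on *Mateo₂*.
*Kenji₃*: the pronoun c-commands this R-expression → coindexation would violate Principle C on *Kenji₃*.
*Hamid₄*: the pronoun c-commands this R-expression → coindexation would violate Principle C on *Hamid₄*.
*Anton₅*: the pronoun c-commands this R-expression → coindexation would violate Principle C on *Anton₅*.

none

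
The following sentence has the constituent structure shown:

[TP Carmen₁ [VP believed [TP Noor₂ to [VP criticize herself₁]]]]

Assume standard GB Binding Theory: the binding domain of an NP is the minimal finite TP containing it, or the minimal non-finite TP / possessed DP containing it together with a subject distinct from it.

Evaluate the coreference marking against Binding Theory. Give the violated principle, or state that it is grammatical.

Principle A

The two coindexed NPs are *Carmen₁* and *herself₁*.
*herself₁* is an anaphor. Principle A requires it to be bound within its binding domain — the embedded TP, whose subject is Noor₂.
Within that domain it is c-commanded by *Noor₂*, which does not share its index.
*Carmen₁* does c-command the anaphor, but from outside its binding domain.
The anaphor is unbound in its domain → Principle A violation.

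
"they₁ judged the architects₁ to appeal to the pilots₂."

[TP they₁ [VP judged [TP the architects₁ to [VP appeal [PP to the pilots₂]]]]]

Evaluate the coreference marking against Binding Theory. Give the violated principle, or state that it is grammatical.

The two coindexed NPs are *they₁* and *the architects₁*.
*the architects₁* is an R-expression. Principle C requires it to be free everywhere.
*they₁* c-commands it and carries the same index.
The R-expression is bound → Principle C violation.

Principle C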